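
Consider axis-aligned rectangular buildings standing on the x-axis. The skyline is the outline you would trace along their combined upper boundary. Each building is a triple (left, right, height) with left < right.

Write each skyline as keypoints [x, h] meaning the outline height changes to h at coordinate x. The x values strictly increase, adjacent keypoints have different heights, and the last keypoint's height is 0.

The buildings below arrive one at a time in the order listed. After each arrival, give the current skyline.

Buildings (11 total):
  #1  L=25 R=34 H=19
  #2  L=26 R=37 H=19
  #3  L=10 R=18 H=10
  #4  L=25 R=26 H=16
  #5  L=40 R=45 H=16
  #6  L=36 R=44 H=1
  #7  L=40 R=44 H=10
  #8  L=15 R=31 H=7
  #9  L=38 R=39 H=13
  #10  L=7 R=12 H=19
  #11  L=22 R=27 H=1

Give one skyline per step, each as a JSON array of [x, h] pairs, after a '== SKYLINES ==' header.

== SKYLINES ==
[[25,19],[34,0]]
[[25,19],[37,0]]
[[10,10],[18,0],[25,19],[37,0]]
[[10,10],[18,0],[25,19],[37,0]]
[[10,10],[18,0],[25,19],[37,0],[40,16],[45,0]]
[[10,10],[18,0],[25,19],[37,1],[40,16],[45,0]]
[[10,10],[18,0],[25,19],[37,1],[40,16],[45,0]]
[[10,10],[18,7],[25,19],[37,1],[40,16],[45,0]]
[[10,10],[18,7],[25,19],[37,1],[38,13],[39,1],[40,16],[45,0]]
[[7,19],[12,10],[18,7],[25,19],[37,1],[38,13],[39,1],[40,16],[45,0]]
[[7,19],[12,10],[18,7],[25,19],[37,1],[38,13],[39,1],[40,16],[45,0]]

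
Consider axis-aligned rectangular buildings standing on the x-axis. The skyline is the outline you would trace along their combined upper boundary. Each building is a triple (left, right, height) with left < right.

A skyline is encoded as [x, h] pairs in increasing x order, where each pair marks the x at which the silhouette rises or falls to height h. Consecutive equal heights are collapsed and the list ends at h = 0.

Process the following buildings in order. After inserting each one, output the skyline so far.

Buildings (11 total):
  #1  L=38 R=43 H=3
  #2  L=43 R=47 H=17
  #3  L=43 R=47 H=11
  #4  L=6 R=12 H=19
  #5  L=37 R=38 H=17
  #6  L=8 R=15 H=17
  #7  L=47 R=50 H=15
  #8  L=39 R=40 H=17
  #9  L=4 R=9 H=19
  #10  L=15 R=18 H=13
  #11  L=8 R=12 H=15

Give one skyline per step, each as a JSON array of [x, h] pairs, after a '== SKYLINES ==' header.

== SKYLINES ==
[[38,3],[43,0]]
[[38,3],[43,17],[47,0]]
[[38,3],[43,17],[47,0]]
[[6,19],[12,0],[38,3],[43,17],[47,0]]
[[6,19],[12,0],[37,17],[38,3],[43,17],[47,0]]
[[6,19],[12,17],[15,0],[37,17],[38,3],[43,17],[47,0]]
[[6,19],[12,17],[15,0],[37,17],[38,3],[43,17],[47,15],[50,0]]
[[6,19],[12,17],[15,0],[37,17],[38,3],[39,17],[40,3],[43,17],[47,15],[50,0]]
[[4,19],[12,17],[15,0],[37,17],[38,3],[39,17],[40,3],[43,17],[47,15],[50,0]]
[[4,19],[12,17],[15,13],[18,0],[37,17],[38,3],[39,17],[40,3],[43,17],[47,15],[50,0]]
[[4,19],[12,17],[15,13],[18,0],[37,17],[38,3],[39,17],[40,3],[43,17],[47,15],[50,0]]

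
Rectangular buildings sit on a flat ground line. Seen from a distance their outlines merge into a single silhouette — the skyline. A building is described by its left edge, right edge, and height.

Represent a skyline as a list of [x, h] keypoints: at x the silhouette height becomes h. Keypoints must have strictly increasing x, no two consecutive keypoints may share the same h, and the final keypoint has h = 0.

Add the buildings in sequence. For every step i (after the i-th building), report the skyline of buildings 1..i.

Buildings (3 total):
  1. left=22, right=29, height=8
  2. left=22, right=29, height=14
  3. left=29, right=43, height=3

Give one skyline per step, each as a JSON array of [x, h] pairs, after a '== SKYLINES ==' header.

== SKYLINES ==
[[22,8],[29,0]]
[[22,14],[29,0]]
[[22,14],[29,3],[43,0]]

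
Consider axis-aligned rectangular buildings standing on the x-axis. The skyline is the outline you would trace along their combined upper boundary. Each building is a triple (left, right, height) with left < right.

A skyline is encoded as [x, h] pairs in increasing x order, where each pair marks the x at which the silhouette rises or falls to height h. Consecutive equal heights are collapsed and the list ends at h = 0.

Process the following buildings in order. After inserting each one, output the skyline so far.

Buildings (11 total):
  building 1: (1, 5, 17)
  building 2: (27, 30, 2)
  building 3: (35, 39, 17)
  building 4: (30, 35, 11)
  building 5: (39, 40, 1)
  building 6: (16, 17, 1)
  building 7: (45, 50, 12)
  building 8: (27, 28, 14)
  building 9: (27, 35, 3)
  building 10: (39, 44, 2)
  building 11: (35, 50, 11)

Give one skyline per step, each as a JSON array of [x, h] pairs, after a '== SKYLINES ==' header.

== SKYLINES ==
[[1,17],[5,0]]
[[1,17],[5,0],[27,2],[30,0]]
[[1,17],[5,0],[27,2],[30,0],[35,17],[39,0]]
[[1,17],[5,0],[27,2],[30,11],[35,17],[39,0]]
[[1,17],[5,0],[27,2],[30,11],[35,17],[39,1],[40,0]]
[[1,17],[5,0],[16,1],[17,0],[27,2],[30,11],[35,17],[39,1],[40,0]]
[[1,17],[5,0],[16,1],[17,0],[27,2],[30,11],[35,17],[39,1],[40,0],[45,12],[50,0]]
[[1,17],[5,0],[16,1],[17,0],[27,14],[28,2],[30,11],[35,17],[39,1],[40,0],[45,12],[50,0]]
[[1,17],[5,0],[16,1],[17,0],[27,14],[28,3],[30,11],[35,17],[39,1],[40,0],[45,12],[50,0]]
[[1,17],[5,0],[16,1],[17,0],[27,14],[28,3],[30,11],[35,17],[39,2],[44,0],[45,12],[50,0]]
[[1,17],[5,0],[16,1],[17,0],[27,14],[28,3],[30,11],[35,17],[39,11],[45,12],[50,0]]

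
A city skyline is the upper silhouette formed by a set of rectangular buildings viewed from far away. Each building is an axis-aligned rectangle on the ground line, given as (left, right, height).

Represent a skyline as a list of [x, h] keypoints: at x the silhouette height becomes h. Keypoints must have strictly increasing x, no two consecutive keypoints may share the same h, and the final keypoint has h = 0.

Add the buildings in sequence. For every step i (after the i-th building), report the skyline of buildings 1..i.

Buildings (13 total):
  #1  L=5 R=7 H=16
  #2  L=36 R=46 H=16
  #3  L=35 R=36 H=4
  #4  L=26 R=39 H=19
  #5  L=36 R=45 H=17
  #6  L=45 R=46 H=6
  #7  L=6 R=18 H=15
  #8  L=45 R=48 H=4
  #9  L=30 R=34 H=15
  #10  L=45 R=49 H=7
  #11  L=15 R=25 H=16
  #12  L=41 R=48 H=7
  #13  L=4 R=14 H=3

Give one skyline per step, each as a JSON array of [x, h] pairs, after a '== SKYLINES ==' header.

== SKYLINES ==
[[5,16],[7,0]]
[[5,16],[7,0],[36,16],[46,0]]
[[5,16],[7,0],[35,4],[36,16],[46,0]]
[[5,16],[7,0],[26,19],[39,16],[46,0]]
[[5,16],[7,0],[26,19],[39,17],[45,16],[46,0]]
[[5,16],[7,0],[26,19],[39,17],[45,16],[46,0]]
[[5,16],[7,15],[18,0],[26,19],[39,17],[45,16],[46,0]]
[[5,16],[7,15],[18,0],[26,19],[39,17],[45,16],[46,4],[48,0]]
[[5,16],[7,15],[18,0],[26,19],[39,17],[45,16],[46,4],[48,0]]
[[5,16],[7,15],[18,0],[26,19],[39,17],[45,16],[46,7],[49,0]]
[[5,16],[7,15],[15,16],[25,0],[26,19],[39,17],[45,16],[46,7],[49,0]]
[[5,16],[7,15],[15,16],[25,0],[26,19],[39,17],[45,16],[46,7],[49,0]]
[[4,3],[5,16],[7,15],[15,16],[25,0],[26,19],[39,17],[45,16],[46,7],[49,0]]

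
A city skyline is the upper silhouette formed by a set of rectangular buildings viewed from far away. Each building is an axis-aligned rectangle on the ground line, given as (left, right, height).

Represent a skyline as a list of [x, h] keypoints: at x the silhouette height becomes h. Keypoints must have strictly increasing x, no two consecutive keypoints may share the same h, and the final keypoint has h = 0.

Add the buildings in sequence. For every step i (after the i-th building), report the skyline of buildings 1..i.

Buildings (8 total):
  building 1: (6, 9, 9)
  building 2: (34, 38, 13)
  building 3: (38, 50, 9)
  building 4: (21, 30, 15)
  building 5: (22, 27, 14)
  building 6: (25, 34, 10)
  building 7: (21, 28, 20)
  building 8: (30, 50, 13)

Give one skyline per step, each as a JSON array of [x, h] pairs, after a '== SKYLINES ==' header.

== SKYLINES ==
[[6,9],[9,0]]
[[6,9],[9,0],[34,13],[38,0]]
[[6,9],[9,0],[34,13],[38,9],[50,0]]
[[6,9],[9,0],[21,15],[30,0],[34,13],[38,9],[50,0]]
[[6,9],[9,0],[21,15],[30,0],[34,13],[38,9],[50,0]]
[[6,9],[9,0],[21,15],[30,10],[34,13],[38,9],[50,0]]
[[6,9],[9,0],[21,20],[28,15],[30,10],[34,13],[38,9],[50,0]]
[[6,9],[9,0],[21,20],[28,15],[30,13],[50,0]]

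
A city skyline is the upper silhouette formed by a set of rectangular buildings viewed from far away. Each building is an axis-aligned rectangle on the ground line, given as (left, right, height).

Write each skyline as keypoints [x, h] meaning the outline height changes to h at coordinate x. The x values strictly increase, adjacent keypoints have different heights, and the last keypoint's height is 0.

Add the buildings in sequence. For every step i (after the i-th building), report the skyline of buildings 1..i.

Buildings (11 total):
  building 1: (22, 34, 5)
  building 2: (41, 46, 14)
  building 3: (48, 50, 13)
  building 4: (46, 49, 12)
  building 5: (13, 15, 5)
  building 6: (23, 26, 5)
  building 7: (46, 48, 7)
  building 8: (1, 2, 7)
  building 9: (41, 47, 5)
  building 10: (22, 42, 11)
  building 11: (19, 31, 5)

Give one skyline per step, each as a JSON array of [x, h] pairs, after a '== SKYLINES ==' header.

== SKYLINES ==
[[22,5],[34,0]]
[[22,5],[34,0],[41,14],[46,0]]
[[22,5],[34,0],[41,14],[46,0],[48,13],[50,0]]
[[22,5],[34,0],[41,14],[46,12],[48,13],[50,0]]
[[13,5],[15,0],[22,5],[34,0],[41,14],[46,12],[48,13],[50,0]]
[[13,5],[15,0],[22,5],[34,0],[41,14],[46,12],[48,13],[50,0]]
[[13,5],[15,0],[22,5],[34,0],[41,14],[46,12],[48,13],[50,0]]
[[1,7],[2,0],[13,5],[15,0],[22,5],[34,0],[41,14],[46,12],[48,13],[50,0]]
[[1,7],[2,0],[13,5],[15,0],[22,5],[34,0],[41,14],[46,12],[48,13],[50,0]]
[[1,7],[2,0],[13,5],[15,0],[22,11],[41,14],[46,12],[48,13],[50,0]]
[[1,7],[2,0],[13,5],[15,0],[19,5],[22,11],[41,14],[46,12],[48,13],[50,0]]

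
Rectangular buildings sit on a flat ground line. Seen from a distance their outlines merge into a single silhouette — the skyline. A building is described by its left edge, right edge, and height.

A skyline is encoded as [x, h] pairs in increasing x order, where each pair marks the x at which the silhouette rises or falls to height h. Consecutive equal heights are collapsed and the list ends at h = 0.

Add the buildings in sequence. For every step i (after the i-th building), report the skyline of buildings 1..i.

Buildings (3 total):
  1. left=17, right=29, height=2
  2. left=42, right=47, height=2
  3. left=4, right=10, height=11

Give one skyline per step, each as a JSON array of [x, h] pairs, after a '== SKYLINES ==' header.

== SKYLINES ==
[[17,2],[29,0]]
[[17,2],[29,0],[42,2],[47,0]]
[[4,11],[10,0],[17,2],[29,0],[42,2],[47,0]]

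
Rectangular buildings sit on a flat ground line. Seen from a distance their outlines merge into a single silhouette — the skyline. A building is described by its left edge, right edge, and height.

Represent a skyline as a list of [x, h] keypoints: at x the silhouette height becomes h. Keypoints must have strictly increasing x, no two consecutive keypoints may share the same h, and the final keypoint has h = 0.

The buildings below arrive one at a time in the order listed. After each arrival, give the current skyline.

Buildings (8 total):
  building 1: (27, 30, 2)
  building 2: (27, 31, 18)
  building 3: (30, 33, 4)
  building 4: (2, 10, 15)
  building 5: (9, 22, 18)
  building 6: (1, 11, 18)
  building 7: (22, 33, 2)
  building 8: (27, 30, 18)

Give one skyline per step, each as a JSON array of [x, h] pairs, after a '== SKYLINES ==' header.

== SKYLINES ==
[[27,2],[30,0]]
[[27,18],[31,0]]
[[27,18],[31,4],[33,0]]
[[2,15],[10,0],[27,18],[31,4],[33,0]]
[[2,15],[9,18],[22,0],[27,18],[31,4],[33,0]]
[[1,18],[22,0],[27,18],[31,4],[33,0]]
[[1,18],[22,2],[27,18],[31,4],[33,0]]
[[1,18],[22,2],[27,18],[31,4],[33,0]]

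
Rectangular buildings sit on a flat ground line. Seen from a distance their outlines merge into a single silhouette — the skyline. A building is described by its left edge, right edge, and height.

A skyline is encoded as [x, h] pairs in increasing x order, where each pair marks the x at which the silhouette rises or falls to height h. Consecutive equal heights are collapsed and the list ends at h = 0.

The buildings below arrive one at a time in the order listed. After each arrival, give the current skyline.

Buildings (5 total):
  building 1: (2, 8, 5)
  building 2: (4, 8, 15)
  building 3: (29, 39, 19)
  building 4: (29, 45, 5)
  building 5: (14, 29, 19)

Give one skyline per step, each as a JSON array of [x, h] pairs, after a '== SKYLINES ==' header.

== SKYLINES ==
[[2,5],[8,0]]
[[2,5],[4,15],[8,0]]
[[2,5],[4,15],[8,0],[29,19],[39,0]]
[[2,5],[4,15],[8,0],[29,19],[39,5],[45,0]]
[[2,5],[4,15],[8,0],[14,19],[39,5],[45,0]]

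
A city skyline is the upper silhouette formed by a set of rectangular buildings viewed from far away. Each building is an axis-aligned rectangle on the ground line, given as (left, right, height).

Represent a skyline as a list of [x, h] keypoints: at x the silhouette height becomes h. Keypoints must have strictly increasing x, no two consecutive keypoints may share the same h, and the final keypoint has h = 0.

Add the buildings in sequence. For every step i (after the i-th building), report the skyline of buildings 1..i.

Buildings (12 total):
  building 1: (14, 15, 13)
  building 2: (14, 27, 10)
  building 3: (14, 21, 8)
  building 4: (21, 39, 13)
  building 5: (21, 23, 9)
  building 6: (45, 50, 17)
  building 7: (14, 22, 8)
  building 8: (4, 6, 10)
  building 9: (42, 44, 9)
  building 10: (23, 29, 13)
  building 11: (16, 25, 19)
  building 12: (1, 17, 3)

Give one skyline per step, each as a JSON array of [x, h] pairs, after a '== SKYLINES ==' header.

== SKYLINES ==
[[14,13],[15,0]]
[[14,13],[15,10],[27,0]]
[[14,13],[15,10],[27,0]]
[[14,13],[15,10],[21,13],[39,0]]
[[14,13],[15,10],[21,13],[39,0]]
[[14,13],[15,10],[21,13],[39,0],[45,17],[50,0]]
[[14,13],[15,10],[21,13],[39,0],[45,17],[50,0]]
[[4,10],[6,0],[14,13],[15,10],[21,13],[39,0],[45,17],[50,0]]
[[4,10],[6,0],[14,13],[15,10],[21,13],[39,0],[42,9],[44,0],[45,17],[50,0]]
[[4,10],[6,0],[14,13],[15,10],[21,13],[39,0],[42,9],[44,0],[45,17],[50,0]]
[[4,10],[6,0],[14,13],[15,10],[16,19],[25,13],[39,0],[42,9],[44,0],[45,17],[50,0]]
[[1,3],[4,10],[6,3],[14,13],[15,10],[16,19],[25,13],[39,0],[42,9],[44,0],[45,17],[50,0]]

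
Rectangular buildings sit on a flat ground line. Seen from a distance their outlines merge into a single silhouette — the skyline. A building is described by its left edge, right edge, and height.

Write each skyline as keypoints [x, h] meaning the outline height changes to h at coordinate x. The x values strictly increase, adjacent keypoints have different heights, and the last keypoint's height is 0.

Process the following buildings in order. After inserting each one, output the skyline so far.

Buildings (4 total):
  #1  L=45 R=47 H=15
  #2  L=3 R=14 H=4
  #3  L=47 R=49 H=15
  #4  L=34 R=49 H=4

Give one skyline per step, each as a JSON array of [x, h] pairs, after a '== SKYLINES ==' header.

== SKYLINES ==
[[45,15],[47,0]]
[[3,4],[14,0],[45,15],[47,0]]
[[3,4],[14,0],[45,15],[49,0]]
[[3,4],[14,0],[34,4],[45,15],[49,0]]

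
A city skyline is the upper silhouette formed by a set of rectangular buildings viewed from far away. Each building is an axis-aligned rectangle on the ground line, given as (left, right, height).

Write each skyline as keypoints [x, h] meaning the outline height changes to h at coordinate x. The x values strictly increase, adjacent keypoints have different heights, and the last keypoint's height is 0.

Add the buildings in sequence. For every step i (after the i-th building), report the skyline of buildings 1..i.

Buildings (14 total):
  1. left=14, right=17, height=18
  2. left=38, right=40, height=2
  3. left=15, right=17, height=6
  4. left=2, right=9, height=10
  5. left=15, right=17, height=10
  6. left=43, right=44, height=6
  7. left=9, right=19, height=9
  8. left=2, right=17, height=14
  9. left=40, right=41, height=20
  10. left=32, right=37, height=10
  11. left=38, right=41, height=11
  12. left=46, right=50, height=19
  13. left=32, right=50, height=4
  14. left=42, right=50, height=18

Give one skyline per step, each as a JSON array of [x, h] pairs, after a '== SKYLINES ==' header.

== SKYLINES ==
[[14,18],[17,0]]
[[14,18],[17,0],[38,2],[40,0]]
[[14,18],[17,0],[38,2],[40,0]]
[[2,10],[9,0],[14,18],[17,0],[38,2],[40,0]]
[[2,10],[9,0],[14,18],[17,0],[38,2],[40,0]]
[[2,10],[9,0],[14,18],[17,0],[38,2],[40,0],[43,6],[44,0]]
[[2,10],[9,9],[14,18],[17,9],[19,0],[38,2],[40,0],[43,6],[44,0]]
[[2,14],[14,18],[17,9],[19,0],[38,2],[40,0],[43,6],[44,0]]
[[2,14],[14,18],[17,9],[19,0],[38,2],[40,20],[41,0],[43,6],[44,0]]
[[2,14],[14,18],[17,9],[19,0],[32,10],[37,0],[38,2],[40,20],[41,0],[43,6],[44,0]]
[[2,14],[14,18],[17,9],[19,0],[32,10],[37,0],[38,11],[40,20],[41,0],[43,6],[44,0]]
[[2,14],[14,18],[17,9],[19,0],[32,10],[37,0],[38,11],[40,20],[41,0],[43,6],[44,0],[46,19],[50,0]]
[[2,14],[14,18],[17,9],[19,0],[32,10],[37,4],[38,11],[40,20],[41,4],[43,6],[44,4],[46,19],[50,0]]
[[2,14],[14,18],[17,9],[19,0],[32,10],[37,4],[38,11],[40,20],[41,4],[42,18],[46,19],[50,0]]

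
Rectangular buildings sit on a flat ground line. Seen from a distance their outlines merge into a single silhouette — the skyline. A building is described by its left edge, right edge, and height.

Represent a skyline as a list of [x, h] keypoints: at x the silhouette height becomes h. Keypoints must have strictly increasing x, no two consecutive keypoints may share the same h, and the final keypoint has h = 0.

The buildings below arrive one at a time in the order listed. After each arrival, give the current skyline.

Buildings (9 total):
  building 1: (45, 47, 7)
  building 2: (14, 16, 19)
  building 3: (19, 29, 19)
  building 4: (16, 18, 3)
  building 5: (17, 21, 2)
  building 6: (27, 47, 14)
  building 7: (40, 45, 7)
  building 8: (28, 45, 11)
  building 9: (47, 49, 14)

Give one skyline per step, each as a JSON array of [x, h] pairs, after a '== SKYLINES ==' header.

== SKYLINES ==
[[45,7],[47,0]]
[[14,19],[16,0],[45,7],[47,0]]
[[14,19],[16,0],[19,19],[29,0],[45,7],[47,0]]
[[14,19],[16,3],[18,0],[19,19],[29,0],[45,7],[47,0]]
[[14,19],[16,3],[18,2],[19,19],[29,0],[45,7],[47,0]]
[[14,19],[16,3],[18,2],[19,19],[29,14],[47,0]]
[[14,19],[16,3],[18,2],[19,19],[29,14],[47,0]]
[[14,19],[16,3],[18,2],[19,19],[29,14],[47,0]]
[[14,19],[16,3],[18,2],[19,19],[29,14],[49,0]]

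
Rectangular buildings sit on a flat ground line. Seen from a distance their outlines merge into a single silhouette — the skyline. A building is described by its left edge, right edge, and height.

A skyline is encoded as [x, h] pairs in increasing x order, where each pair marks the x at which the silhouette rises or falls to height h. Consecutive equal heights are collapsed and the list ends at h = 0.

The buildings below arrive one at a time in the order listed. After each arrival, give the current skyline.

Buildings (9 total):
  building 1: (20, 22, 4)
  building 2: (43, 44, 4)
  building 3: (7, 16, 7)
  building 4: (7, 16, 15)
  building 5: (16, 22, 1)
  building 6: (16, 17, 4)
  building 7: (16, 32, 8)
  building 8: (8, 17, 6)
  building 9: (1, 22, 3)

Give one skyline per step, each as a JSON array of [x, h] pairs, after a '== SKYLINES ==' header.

== SKYLINES ==
[[20,4],[22,0]]
[[20,4],[22,0],[43,4],[44,0]]
[[7,7],[16,0],[20,4],[22,0],[43,4],[44,0]]
[[7,15],[16,0],[20,4],[22,0],[43,4],[44,0]]
[[7,15],[16,1],[20,4],[22,0],[43,4],[44,0]]
[[7,15],[16,4],[17,1],[20,4],[22,0],[43,4],[44,0]]
[[7,15],[16,8],[32,0],[43,4],[44,0]]
[[7,15],[16,8],[32,0],[43,4],[44,0]]
[[1,3],[7,15],[16,8],[32,0],[43,4],[44,0]]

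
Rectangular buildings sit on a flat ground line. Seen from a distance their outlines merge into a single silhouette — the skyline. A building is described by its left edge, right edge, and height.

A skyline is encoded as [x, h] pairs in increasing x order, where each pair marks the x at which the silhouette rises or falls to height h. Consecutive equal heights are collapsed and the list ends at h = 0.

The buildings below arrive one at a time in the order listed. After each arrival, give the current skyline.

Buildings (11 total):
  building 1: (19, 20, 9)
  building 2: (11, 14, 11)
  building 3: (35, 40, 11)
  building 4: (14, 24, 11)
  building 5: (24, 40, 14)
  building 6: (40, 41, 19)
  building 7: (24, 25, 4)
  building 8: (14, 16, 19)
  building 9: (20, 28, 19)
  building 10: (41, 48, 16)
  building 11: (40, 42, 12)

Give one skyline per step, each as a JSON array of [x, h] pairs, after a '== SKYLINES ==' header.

== SKYLINES ==
[[19,9],[20,0]]
[[11,11],[14,0],[19,9],[20,0]]
[[11,11],[14,0],[19,9],[20,0],[35,11],[40,0]]
[[11,11],[24,0],[35,11],[40,0]]
[[11,11],[24,14],[40,0]]
[[11,11],[24,14],[40,19],[41,0]]
[[11,11],[24,14],[40,19],[41,0]]
[[11,11],[14,19],[16,11],[24,14],[40,19],[41,0]]
[[11,11],[14,19],[16,11],[20,19],[28,14],[40,19],[41,0]]
[[11,11],[14,19],[16,11],[20,19],[28,14],[40,19],[41,16],[48,0]]
[[11,11],[14,19],[16,11],[20,19],[28,14],[40,19],[41,16],[48,0]]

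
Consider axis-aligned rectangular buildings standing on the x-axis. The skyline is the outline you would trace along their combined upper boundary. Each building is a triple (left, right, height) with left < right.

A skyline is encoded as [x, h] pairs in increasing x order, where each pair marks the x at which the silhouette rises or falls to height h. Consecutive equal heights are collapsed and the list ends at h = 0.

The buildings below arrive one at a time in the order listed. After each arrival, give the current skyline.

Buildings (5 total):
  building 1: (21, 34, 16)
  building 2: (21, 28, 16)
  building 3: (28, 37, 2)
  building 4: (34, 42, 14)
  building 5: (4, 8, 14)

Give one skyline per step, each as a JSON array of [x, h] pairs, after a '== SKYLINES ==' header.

== SKYLINES ==
[[21,16],[34,0]]
[[21,16],[34,0]]
[[21,16],[34,2],[37,0]]
[[21,16],[34,14],[42,0]]
[[4,14],[8,0],[21,16],[34,14],[42,0]]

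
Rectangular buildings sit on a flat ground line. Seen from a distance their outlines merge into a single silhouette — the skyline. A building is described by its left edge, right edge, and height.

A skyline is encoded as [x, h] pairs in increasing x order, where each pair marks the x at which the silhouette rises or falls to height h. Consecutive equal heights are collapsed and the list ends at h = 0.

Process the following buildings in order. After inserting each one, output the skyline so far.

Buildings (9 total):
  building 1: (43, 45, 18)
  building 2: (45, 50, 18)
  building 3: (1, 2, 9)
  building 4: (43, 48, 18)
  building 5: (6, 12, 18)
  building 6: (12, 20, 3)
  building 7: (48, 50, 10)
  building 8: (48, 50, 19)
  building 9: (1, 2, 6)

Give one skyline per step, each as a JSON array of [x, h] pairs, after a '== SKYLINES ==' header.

== SKYLINES ==
[[43,18],[45,0]]
[[43,18],[50,0]]
[[1,9],[2,0],[43,18],[50,0]]
[[1,9],[2,0],[43,18],[50,0]]
[[1,9],[2,0],[6,18],[12,0],[43,18],[50,0]]
[[1,9],[2,0],[6,18],[12,3],[20,0],[43,18],[50,0]]
[[1,9],[2,0],[6,18],[12,3],[20,0],[43,18],[50,0]]
[[1,9],[2,0],[6,18],[12,3],[20,0],[43,18],[48,19],[50,0]]
[[1,9],[2,0],[6,18],[12,3],[20,0],[43,18],[48,19],[50,0]]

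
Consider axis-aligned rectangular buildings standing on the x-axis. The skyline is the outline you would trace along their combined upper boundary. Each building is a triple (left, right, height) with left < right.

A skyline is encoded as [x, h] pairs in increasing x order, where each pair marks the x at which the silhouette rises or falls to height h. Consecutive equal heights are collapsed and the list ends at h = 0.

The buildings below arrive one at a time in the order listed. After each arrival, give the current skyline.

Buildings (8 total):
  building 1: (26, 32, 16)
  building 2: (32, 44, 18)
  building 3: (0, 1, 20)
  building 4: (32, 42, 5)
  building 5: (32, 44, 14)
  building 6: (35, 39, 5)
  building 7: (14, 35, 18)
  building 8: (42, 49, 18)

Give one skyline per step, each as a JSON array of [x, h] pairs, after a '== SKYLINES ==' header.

== SKYLINES ==
[[26,16],[32,0]]
[[26,16],[32,18],[44,0]]
[[0,20],[1,0],[26,16],[32,18],[44,0]]
[[0,20],[1,0],[26,16],[32,18],[44,0]]
[[0,20],[1,0],[26,16],[32,18],[44,0]]
[[0,20],[1,0],[26,16],[32,18],[44,0]]
[[0,20],[1,0],[14,18],[44,0]]
[[0,20],[1,0],[14,18],[49,0]]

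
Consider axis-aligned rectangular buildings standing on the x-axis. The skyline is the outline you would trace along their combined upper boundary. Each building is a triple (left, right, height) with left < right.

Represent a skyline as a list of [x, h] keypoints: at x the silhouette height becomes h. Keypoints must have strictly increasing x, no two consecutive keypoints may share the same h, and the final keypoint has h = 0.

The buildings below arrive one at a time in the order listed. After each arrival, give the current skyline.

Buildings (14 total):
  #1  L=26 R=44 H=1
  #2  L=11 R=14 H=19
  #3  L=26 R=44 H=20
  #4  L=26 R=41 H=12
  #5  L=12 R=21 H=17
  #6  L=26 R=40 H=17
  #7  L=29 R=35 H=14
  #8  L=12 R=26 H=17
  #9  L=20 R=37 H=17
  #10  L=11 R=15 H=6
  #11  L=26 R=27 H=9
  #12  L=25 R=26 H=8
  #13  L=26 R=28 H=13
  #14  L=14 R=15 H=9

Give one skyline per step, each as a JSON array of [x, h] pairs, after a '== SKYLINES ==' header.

== SKYLINES ==
[[26,1],[44,0]]
[[11,19],[14,0],[26,1],[44,0]]
[[11,19],[14,0],[26,20],[44,0]]
[[11,19],[14,0],[26,20],[44,0]]
[[11,19],[14,17],[21,0],[26,20],[44,0]]
[[11,19],[14,17],[21,0],[26,20],[44,0]]
[[11,19],[14,17],[21,0],[26,20],[44,0]]
[[11,19],[14,17],[26,20],[44,0]]
[[11,19],[14,17],[26,20],[44,0]]
[[11,19],[14,17],[26,20],[44,0]]
[[11,19],[14,17],[26,20],[44,0]]
[[11,19],[14,17],[26,20],[44,0]]
[[11,19],[14,17],[26,20],[44,0]]
[[11,19],[14,17],[26,20],[44,0]]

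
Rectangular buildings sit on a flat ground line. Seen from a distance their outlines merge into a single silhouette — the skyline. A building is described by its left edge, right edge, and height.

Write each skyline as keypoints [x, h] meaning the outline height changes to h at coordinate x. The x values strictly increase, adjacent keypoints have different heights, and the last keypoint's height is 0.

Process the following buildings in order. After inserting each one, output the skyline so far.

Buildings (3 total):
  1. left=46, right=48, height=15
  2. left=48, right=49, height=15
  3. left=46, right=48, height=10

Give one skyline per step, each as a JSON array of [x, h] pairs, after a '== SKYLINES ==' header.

== SKYLINES ==
[[46,15],[48,0]]
[[46,15],[49,0]]
[[46,15],[49,0]]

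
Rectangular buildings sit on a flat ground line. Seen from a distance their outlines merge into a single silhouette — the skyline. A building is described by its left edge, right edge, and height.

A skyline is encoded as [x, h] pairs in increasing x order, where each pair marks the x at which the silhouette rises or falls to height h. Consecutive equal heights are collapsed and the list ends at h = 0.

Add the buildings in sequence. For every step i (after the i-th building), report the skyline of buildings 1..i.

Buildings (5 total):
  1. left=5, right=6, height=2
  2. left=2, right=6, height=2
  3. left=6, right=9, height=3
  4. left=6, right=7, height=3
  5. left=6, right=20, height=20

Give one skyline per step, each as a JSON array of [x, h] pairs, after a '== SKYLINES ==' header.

== SKYLINES ==
[[5,2],[6,0]]
[[2,2],[6,0]]
[[2,2],[6,3],[9,0]]
[[2,2],[6,3],[9,0]]
[[2,2],[6,20],[20,0]]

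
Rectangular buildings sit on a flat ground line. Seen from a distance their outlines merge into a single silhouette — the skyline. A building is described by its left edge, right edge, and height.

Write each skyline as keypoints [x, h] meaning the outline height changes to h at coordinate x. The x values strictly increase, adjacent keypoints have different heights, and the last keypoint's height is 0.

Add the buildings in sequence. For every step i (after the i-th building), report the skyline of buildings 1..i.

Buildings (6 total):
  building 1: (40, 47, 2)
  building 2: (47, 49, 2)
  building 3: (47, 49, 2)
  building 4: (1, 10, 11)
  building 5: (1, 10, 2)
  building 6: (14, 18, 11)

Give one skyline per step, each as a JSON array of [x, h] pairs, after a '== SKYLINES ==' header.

== SKYLINES ==
[[40,2],[47,0]]
[[40,2],[49,0]]
[[40,2],[49,0]]
[[1,11],[10,0],[40,2],[49,0]]
[[1,11],[10,0],[40,2],[49,0]]
[[1,11],[10,0],[14,11],[18,0],[40,2],[49,0]]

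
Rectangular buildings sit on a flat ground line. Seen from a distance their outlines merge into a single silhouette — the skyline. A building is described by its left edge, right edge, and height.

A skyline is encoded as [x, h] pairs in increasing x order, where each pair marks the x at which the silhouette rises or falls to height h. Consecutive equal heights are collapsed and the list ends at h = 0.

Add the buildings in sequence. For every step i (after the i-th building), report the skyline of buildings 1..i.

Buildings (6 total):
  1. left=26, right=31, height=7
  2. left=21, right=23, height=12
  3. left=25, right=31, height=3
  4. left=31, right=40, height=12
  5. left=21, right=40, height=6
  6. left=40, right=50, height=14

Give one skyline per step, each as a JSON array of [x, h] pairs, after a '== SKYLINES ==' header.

== SKYLINES ==
[[26,7],[31,0]]
[[21,12],[23,0],[26,7],[31,0]]
[[21,12],[23,0],[25,3],[26,7],[31,0]]
[[21,12],[23,0],[25,3],[26,7],[31,12],[40,0]]
[[21,12],[23,6],[26,7],[31,12],[40,0]]
[[21,12],[23,6],[26,7],[31,12],[40,14],[50,0]]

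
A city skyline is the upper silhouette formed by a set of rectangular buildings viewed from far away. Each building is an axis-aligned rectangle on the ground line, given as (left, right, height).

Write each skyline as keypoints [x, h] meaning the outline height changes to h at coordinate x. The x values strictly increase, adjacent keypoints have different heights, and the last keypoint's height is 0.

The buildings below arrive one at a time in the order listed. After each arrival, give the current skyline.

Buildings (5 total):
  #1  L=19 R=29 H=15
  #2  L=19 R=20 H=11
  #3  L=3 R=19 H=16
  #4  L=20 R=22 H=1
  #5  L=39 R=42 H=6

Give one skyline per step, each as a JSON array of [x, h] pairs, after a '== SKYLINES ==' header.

== SKYLINES ==
[[19,15],[29,0]]
[[19,15],[29,0]]
[[3,16],[19,15],[29,0]]
[[3,16],[19,15],[29,0]]
[[3,16],[19,15],[29,0],[39,6],[42,0]]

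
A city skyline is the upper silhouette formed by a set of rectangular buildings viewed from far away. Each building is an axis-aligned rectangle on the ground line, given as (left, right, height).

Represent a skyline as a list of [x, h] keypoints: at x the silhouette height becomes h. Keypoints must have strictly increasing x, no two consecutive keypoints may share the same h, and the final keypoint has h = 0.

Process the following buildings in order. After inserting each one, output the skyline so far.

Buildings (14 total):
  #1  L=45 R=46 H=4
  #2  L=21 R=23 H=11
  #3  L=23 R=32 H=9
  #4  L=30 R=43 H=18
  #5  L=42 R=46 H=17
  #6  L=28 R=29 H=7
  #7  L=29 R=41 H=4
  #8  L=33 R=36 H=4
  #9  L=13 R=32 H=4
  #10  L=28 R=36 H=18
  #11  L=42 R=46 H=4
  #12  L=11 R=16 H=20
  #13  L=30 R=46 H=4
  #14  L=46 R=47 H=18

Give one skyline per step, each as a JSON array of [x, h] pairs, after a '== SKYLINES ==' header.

== SKYLINES ==
[[45,4],[46,0]]
[[21,11],[23,0],[45,4],[46,0]]
[[21,11],[23,9],[32,0],[45,4],[46,0]]
[[21,11],[23,9],[30,18],[43,0],[45,4],[46,0]]
[[21,11],[23,9],[30,18],[43,17],[46,0]]
[[21,11],[23,9],[30,18],[43,17],[46,0]]
[[21,11],[23,9],[30,18],[43,17],[46,0]]
[[21,11],[23,9],[30,18],[43,17],[46,0]]
[[13,4],[21,11],[23,9],[30,18],[43,17],[46,0]]
[[13,4],[21,11],[23,9],[28,18],[43,17],[46,0]]
[[13,4],[21,11],[23,9],[28,18],[43,17],[46,0]]
[[11,20],[16,4],[21,11],[23,9],[28,18],[43,17],[46,0]]
[[11,20],[16,4],[21,11],[23,9],[28,18],[43,17],[46,0]]
[[11,20],[16,4],[21,11],[23,9],[28,18],[43,17],[46,18],[47,0]]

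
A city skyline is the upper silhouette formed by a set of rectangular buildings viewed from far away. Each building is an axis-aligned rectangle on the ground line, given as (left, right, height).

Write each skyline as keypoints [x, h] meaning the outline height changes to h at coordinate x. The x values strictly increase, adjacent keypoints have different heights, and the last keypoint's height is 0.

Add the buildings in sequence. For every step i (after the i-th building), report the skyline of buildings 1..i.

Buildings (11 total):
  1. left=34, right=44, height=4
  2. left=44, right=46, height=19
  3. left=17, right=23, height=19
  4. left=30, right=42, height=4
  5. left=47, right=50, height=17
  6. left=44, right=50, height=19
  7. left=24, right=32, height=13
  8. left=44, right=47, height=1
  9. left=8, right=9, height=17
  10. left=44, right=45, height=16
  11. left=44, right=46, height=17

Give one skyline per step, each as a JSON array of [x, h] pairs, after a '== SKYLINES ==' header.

== SKYLINES ==
[[34,4],[44,0]]
[[34,4],[44,19],[46,0]]
[[17,19],[23,0],[34,4],[44,19],[46,0]]
[[17,19],[23,0],[30,4],[44,19],[46,0]]
[[17,19],[23,0],[30,4],[44,19],[46,0],[47,17],[50,0]]
[[17,19],[23,0],[30,4],[44,19],[50,0]]
[[17,19],[23,0],[24,13],[32,4],[44,19],[50,0]]
[[17,19],[23,0],[24,13],[32,4],[44,19],[50,0]]
[[8,17],[9,0],[17,19],[23,0],[24,13],[32,4],[44,19],[50,0]]
[[8,17],[9,0],[17,19],[23,0],[24,13],[32,4],[44,19],[50,0]]
[[8,17],[9,0],[17,19],[23,0],[24,13],[32,4],[44,19],[50,0]]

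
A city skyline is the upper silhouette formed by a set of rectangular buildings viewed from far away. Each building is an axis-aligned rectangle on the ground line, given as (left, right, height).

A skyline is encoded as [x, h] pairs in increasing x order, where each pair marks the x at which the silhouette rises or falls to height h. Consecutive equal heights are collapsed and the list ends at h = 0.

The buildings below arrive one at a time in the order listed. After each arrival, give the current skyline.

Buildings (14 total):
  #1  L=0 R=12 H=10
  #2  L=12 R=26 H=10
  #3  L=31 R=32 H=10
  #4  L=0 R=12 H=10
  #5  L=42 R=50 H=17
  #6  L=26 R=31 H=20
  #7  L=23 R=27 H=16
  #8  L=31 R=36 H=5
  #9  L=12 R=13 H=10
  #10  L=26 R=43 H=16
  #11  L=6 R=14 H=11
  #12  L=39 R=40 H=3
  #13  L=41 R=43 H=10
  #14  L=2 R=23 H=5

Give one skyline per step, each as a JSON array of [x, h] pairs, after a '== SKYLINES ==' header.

== SKYLINES ==
[[0,10],[12,0]]
[[0,10],[26,0]]
[[0,10],[26,0],[31,10],[32,0]]
[[0,10],[26,0],[31,10],[32,0]]
[[0,10],[26,0],[31,10],[32,0],[42,17],[50,0]]
[[0,10],[26,20],[31,10],[32,0],[42,17],[50,0]]
[[0,10],[23,16],[26,20],[31,10],[32,0],[42,17],[50,0]]
[[0,10],[23,16],[26,20],[31,10],[32,5],[36,0],[42,17],[50,0]]
[[0,10],[23,16],[26,20],[31,10],[32,5],[36,0],[42,17],[50,0]]
[[0,10],[23,16],[26,20],[31,16],[42,17],[50,0]]
[[0,10],[6,11],[14,10],[23,16],[26,20],[31,16],[42,17],[50,0]]
[[0,10],[6,11],[14,10],[23,16],[26,20],[31,16],[42,17],[50,0]]
[[0,10],[6,11],[14,10],[23,16],[26,20],[31,16],[42,17],[50,0]]
[[0,10],[6,11],[14,10],[23,16],[26,20],[31,16],[42,17],[50,0]]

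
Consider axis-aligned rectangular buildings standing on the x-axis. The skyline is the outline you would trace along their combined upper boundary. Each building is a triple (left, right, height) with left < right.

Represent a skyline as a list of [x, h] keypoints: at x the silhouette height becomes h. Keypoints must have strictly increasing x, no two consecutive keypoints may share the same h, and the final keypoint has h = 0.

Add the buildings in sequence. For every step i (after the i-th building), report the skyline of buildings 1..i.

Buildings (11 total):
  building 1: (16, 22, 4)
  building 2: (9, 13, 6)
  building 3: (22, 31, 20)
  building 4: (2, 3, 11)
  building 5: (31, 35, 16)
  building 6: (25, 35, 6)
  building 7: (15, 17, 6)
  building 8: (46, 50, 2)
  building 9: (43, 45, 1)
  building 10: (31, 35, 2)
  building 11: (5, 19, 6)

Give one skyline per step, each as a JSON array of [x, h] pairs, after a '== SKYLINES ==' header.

== SKYLINES ==
[[16,4],[22,0]]
[[9,6],[13,0],[16,4],[22,0]]
[[9,6],[13,0],[16,4],[22,20],[31,0]]
[[2,11],[3,0],[9,6],[13,0],[16,4],[22,20],[31,0]]
[[2,11],[3,0],[9,6],[13,0],[16,4],[22,20],[31,16],[35,0]]
[[2,11],[3,0],[9,6],[13,0],[16,4],[22,20],[31,16],[35,0]]
[[2,11],[3,0],[9,6],[13,0],[15,6],[17,4],[22,20],[31,16],[35,0]]
[[2,11],[3,0],[9,6],[13,0],[15,6],[17,4],[22,20],[31,16],[35,0],[46,2],[50,0]]
[[2,11],[3,0],[9,6],[13,0],[15,6],[17,4],[22,20],[31,16],[35,0],[43,1],[45,0],[46,2],[50,0]]
[[2,11],[3,0],[9,6],[13,0],[15,6],[17,4],[22,20],[31,16],[35,0],[43,1],[45,0],[46,2],[50,0]]
[[2,11],[3,0],[5,6],[19,4],[22,20],[31,16],[35,0],[43,1],[45,0],[46,2],[50,0]]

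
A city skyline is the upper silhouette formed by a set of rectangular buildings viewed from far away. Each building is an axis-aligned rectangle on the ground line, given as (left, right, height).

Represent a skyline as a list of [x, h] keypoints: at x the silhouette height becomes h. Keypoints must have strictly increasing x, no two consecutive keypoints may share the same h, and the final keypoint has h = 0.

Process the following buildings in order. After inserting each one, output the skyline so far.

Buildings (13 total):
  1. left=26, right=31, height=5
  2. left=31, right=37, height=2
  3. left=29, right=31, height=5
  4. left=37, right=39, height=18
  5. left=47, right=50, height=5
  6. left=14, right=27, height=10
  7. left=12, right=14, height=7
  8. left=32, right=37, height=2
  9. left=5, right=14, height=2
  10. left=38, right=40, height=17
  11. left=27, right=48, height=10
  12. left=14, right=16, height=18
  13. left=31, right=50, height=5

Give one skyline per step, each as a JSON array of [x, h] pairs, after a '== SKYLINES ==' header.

== SKYLINES ==
[[26,5],[31,0]]
[[26,5],[31,2],[37,0]]
[[26,5],[31,2],[37,0]]
[[26,5],[31,2],[37,18],[39,0]]
[[26,5],[31,2],[37,18],[39,0],[47,5],[50,0]]
[[14,10],[27,5],[31,2],[37,18],[39,0],[47,5],[50,0]]
[[12,7],[14,10],[27,5],[31,2],[37,18],[39,0],[47,5],[50,0]]
[[12,7],[14,10],[27,5],[31,2],[37,18],[39,0],[47,5],[50,0]]
[[5,2],[12,7],[14,10],[27,5],[31,2],[37,18],[39,0],[47,5],[50,0]]
[[5,2],[12,7],[14,10],[27,5],[31,2],[37,18],[39,17],[40,0],[47,5],[50,0]]
[[5,2],[12,7],[14,10],[37,18],[39,17],[40,10],[48,5],[50,0]]
[[5,2],[12,7],[14,18],[16,10],[37,18],[39,17],[40,10],[48,5],[50,0]]
[[5,2],[12,7],[14,18],[16,10],[37,18],[39,17],[40,10],[48,5],[50,0]]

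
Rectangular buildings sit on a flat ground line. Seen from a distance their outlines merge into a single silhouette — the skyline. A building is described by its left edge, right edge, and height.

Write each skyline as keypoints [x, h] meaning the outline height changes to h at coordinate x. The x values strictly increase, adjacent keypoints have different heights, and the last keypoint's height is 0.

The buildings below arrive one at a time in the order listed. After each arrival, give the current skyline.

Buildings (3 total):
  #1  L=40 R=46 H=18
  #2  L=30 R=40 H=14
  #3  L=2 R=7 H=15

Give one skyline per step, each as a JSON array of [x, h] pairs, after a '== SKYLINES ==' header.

== SKYLINES ==
[[40,18],[46,0]]
[[30,14],[40,18],[46,0]]
[[2,15],[7,0],[30,14],[40,18],[46,0]]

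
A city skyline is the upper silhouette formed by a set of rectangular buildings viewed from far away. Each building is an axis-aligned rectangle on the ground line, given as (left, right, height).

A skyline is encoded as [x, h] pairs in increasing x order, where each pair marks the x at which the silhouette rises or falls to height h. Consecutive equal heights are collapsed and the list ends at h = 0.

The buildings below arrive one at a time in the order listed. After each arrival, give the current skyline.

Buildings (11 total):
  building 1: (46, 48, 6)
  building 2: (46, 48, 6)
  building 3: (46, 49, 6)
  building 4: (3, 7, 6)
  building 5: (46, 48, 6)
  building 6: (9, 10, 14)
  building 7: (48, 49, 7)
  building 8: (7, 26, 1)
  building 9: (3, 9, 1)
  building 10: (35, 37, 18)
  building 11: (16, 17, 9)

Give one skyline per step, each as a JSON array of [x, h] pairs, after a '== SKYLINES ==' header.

== SKYLINES ==
[[46,6],[48,0]]
[[46,6],[48,0]]
[[46,6],[49,0]]
[[3,6],[7,0],[46,6],[49,0]]
[[3,6],[7,0],[46,6],[49,0]]
[[3,6],[7,0],[9,14],[10,0],[46,6],[49,0]]
[[3,6],[7,0],[9,14],[10,0],[46,6],[48,7],[49,0]]
[[3,6],[7,1],[9,14],[10,1],[26,0],[46,6],[48,7],[49,0]]
[[3,6],[7,1],[9,14],[10,1],[26,0],[46,6],[48,7],[49,0]]
[[3,6],[7,1],[9,14],[10,1],[26,0],[35,18],[37,0],[46,6],[48,7],[49,0]]
[[3,6],[7,1],[9,14],[10,1],[16,9],[17,1],[26,0],[35,18],[37,0],[46,6],[48,7],[49,0]]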